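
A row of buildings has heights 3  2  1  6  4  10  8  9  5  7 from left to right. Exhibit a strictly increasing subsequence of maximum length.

Patience tails give the LIS length; then backtrack through the dp parents:
3 → extends → [3]
2 → replaces 3 → [2]
1 → replaces 2 → [1]
6 → extends → [1, 6]
4 → replaces 6 → [1, 4]
10 → extends → [1, 4, 10]
8 → replaces 10 → [1, 4, 8]
9 → extends → [1, 4, 8, 9]
5 → replaces 8 → [1, 4, 5, 9]
7 → replaces 9 → [1, 4, 5, 7]
Length 4; one witness is 3, 6, 8, 9.

3, 6, 8, 9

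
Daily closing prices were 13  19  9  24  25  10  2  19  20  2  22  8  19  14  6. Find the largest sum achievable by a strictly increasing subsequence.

81

Let S[i] be the best sum of a strictly increasing subsequence ending at i:
i:      1  2  3  4  5  6  7  8  9 10 11 12 13 14 15
a[i]:  13 19  9 24 25 10  2 19 20  2 22  8 19 14  6
S:     13 32  9 56 81 19  2 38 58  2 80 10 38 33  8
Maximum is 81 (e.g. 13 + 19 + 24 + 25).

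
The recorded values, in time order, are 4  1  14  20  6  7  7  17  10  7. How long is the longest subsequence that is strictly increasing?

4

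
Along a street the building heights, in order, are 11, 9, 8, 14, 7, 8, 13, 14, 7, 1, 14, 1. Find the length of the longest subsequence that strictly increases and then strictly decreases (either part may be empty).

6

inc[i] = longest strictly increasing subsequence ending at i; dec[i] = longest strictly decreasing subsequence starting at i:
i:      1  2  3  4  5  6  7  8  9 10 11 12
a[i]:  11  9  8 14  7  8 13 14  7  1 14  1
inc:    1  1  1  2  1  2  3  4  1  1  4  1
dec:    5  4  3  4  2  3  3  3  2  1  2  1
Best peak at i=8 (value 14): inc=4, dec=3, length 4+3−1 = 6.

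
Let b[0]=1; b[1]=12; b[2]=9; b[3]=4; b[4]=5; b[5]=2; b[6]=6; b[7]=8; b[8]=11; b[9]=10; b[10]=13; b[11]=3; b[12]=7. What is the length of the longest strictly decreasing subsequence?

Let dp[i] be the longest strictly decreasing subsequence ending at i:
i:      0  1  2  3  4  5  6  7  8  9 10 11 12
b[i]:   1 12  9  4  5  2  6  8 11 10 13  3  7
dp:     1  1  2  3  3  4  3  3  2  3  1  4  4
Maximum is 4.

4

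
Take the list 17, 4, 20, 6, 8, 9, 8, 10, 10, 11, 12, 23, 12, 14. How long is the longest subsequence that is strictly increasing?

8

Track the smallest tail for each achievable length (strict):
17 → extends → [17]
4 → replaces 17 → [4]
20 → extends → [4, 20]
6 → replaces 20 → [4, 6]
8 → extends → [4, 6, 8]
9 → extends → [4, 6, 8, 9]
8 → already a tail → [4, 6, 8, 9]
10 → extends → [4, 6, 8, 9, 10]
10 → already a tail → [4, 6, 8, 9, 10]
11 → extends → [4, 6, 8, 9, 10, 11]
12 → extends → [4, 6, 8, 9, 10, 11, 12]
23 → extends → [4, 6, 8, 9, 10, 11, 12, 23]
12 → already a tail → [4, 6, 8, 9, 10, 11, 12, 23]
14 → replaces 23 → [4, 6, 8, 9, 10, 11, 12, 14]
Eight tails, so the longest strictly increasing subsequence has length 8 (e.g. 4, 6, 8, 9, 10, 11, 12, 23).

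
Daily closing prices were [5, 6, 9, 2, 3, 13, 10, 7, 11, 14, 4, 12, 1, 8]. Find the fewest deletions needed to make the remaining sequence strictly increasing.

Fewest deletions = n − (longest strictly increasing subsequence).
i:      1  2  3  4  5  6  7  8  9 10 11 12 13 14
a[i]:   5  6  9  2  3 13 10  7 11 14  4 12  1  8
dp:     1  2  3  1  2  4  4  3  5  6  3  6  1  4
max dp = 6, so deletions = 14 − 6 = 8.

8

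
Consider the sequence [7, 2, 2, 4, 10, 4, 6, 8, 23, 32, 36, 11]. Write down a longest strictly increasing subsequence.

Patience tails give the LIS length; then backtrack through the dp parents:
7 → extends → [7]
2 → replaces 7 → [2]
2 → already a tail → [2]
4 → extends → [2, 4]
10 → extends → [2, 4, 10]
4 → already a tail → [2, 4, 10]
6 → replaces 10 → [2, 4, 6]
8 → extends → [2, 4, 6, 8]
23 → extends → [2, 4, 6, 8, 23]
32 → extends → [2, 4, 6, 8, 23, 32]
36 → extends → [2, 4, 6, 8, 23, 32, 36]
11 → replaces 23 → [2, 4, 6, 8, 11, 32, 36]
Length 7; one witness is 2, 4, 6, 8, 23, 32, 36.

2, 4, 6, 8, 23, 32, 36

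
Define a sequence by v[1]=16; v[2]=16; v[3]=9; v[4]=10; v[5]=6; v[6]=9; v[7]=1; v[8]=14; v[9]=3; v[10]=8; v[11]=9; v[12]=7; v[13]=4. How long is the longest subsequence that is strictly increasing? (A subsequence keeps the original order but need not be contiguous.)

Let dp[i] be the length of the longest such subsequence ending at index i:
i:      1  2  3  4  5  6  7  8  9 10 11 12 13
v[i]:  16 16  9 10  6  9  1 14  3  8  9  7  4
dp:     1  1  1  2  1  2  1  3  2  3  4  3  3
Maximum dp value is 4.

4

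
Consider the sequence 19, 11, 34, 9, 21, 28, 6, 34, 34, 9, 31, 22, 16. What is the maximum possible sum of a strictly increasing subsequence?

Let S[i] be the best sum of a strictly increasing subsequence ending at i:
i:       1   2   3   4   5   6   7   8   9  10  11  12  13
a[i]:   19  11  34   9  21  28   6  34  34   9  31  22  16
S:      19  11  53   9  40  68   6 102 102  15  99  62  31
Maximum is 102 (e.g. 19 + 21 + 28 + 34).

102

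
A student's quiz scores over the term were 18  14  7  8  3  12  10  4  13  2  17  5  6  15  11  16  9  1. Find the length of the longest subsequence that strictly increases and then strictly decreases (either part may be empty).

inc[i] = longest strictly increasing subsequence ending at i; dec[i] = longest strictly decreasing subsequence starting at i:
i:      1  2  3  4  5  6  7  8  9 10 11 12 13 14 15 16 17 18
a[i]:  18 14  7  8  3 12 10  4 13  2 17  5  6 15 11 16  9  1
inc:    1  1  1  2  1  3  3  2  4  1  5  3  4  5  5  6  5  1
dec:    7  6  4  4  3  5  4  3  4  2  5  2  2  4  3  3  2  1
Best peak at i=11 (value 17): inc=5, dec=5, length 5+5−1 = 9.

9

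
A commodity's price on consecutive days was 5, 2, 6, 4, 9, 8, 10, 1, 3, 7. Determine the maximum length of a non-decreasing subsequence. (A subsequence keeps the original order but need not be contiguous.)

4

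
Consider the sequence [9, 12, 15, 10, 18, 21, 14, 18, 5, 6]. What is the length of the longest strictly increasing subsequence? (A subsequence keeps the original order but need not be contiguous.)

Let dp[i] be the length of the longest such subsequence ending at index i:
i:      1  2  3  4  5  6  7  8  9 10
a[i]:   9 12 15 10 18 21 14 18  5  6
dp:     1  2  3  2  4  5  3  4  1  2
Maximum dp value is 5.

5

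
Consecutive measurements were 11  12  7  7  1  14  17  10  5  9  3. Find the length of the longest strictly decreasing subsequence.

4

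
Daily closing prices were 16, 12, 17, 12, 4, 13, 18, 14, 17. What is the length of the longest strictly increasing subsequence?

4

Track the smallest tail for each achievable length (strict):
16 → extends → [16]
12 → replaces 16 → [12]
17 → extends → [12, 17]
12 → already a tail → [12, 17]
4 → replaces 12 → [4, 17]
13 → replaces 17 → [4, 13]
18 → extends → [4, 13, 18]
14 → replaces 18 → [4, 13, 14]
17 → extends → [4, 13, 14, 17]
Four tails, so the longest strictly increasing subsequence has length 4 (e.g. 12, 13, 14, 17).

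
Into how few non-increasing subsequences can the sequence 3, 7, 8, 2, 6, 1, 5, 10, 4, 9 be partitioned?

4

Place each on the leftmost legal pile:
3 → new pile 1 (tops now [3])
7 → new pile 2 (tops now [3, 7])
8 → new pile 3 (tops now [3, 7, 8])
2 → pile 1 (tops now [2, 7, 8])
6 → pile 2 (tops now [2, 6, 8])
1 → pile 1 (tops now [1, 6, 8])
5 → pile 2 (tops now [1, 5, 8])
10 → new pile 4 (tops now [1, 5, 8, 10])
4 → pile 2 (tops now [1, 4, 8, 10])
9 → pile 4 (tops now [1, 4, 8, 9])
Four piles.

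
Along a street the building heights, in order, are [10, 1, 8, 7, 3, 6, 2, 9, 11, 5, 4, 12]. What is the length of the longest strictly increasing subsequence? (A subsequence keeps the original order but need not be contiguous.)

6

Let dp[i] be the length of the longest such subsequence ending at index i:
i:      1  2  3  4  5  6  7  8  9 10 11 12
a[i]:  10  1  8  7  3  6  2  9 11  5  4 12
dp:     1  1  2  2  2  3  2  4  5  3  3  6
Maximum dp value is 6.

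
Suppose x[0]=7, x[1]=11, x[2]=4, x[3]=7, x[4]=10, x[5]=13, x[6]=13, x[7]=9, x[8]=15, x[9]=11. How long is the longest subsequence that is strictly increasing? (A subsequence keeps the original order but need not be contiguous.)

5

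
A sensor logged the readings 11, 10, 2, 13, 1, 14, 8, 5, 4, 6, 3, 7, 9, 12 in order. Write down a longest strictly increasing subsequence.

2, 5, 6, 7, 9, 12

Patience tails give the LIS length; then backtrack through the dp parents:
11 → extends → [11]
10 → replaces 11 → [10]
2 → replaces 10 → [2]
13 → extends → [2, 13]
1 → replaces 2 → [1, 13]
14 → extends → [1, 13, 14]
8 → replaces 13 → [1, 8, 14]
5 → replaces 8 → [1, 5, 14]
4 → replaces 5 → [1, 4, 14]
6 → replaces 14 → [1, 4, 6]
3 → replaces 4 → [1, 3, 6]
7 → extends → [1, 3, 6, 7]
9 → extends → [1, 3, 6, 7, 9]
12 → extends → [1, 3, 6, 7, 9, 12]
Length 6; one witness is 2, 5, 6, 7, 9, 12.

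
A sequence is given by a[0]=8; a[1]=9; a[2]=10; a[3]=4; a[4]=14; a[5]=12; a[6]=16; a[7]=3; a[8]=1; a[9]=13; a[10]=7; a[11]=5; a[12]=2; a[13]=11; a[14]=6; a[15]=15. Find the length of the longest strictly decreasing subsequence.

Negate each value so 'decreasing' becomes 'increasing', then run patience tails on the negated sequence:
-8 → extends → [-8]
-9 → replaces -8 → [-9]
-10 → replaces -9 → [-10]
-4 → extends → [-10, -4]
-14 → replaces -10 → [-14, -4]
-12 → replaces -4 → [-14, -12]
-16 → replaces -14 → [-16, -12]
-3 → extends → [-16, -12, -3]
-1 → extends → [-16, -12, -3, -1]
-13 → replaces -12 → [-16, -13, -3, -1]
-7 → replaces -3 → [-16, -13, -7, -1]
-5 → replaces -1 → [-16, -13, -7, -5]
-2 → extends → [-16, -13, -7, -5, -2]
-11 → replaces -7 → [-16, -13, -11, -5, -2]
-6 → replaces -5 → [-16, -13, -11, -6, -2]
-15 → replaces -13 → [-16, -15, -11, -6, -2]
Five tails, so the longest strictly decreasing subsequence of the original has length 5.

5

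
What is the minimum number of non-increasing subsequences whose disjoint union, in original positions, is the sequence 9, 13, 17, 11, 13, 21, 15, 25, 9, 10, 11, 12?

The minimum number of non-increasing subsequences covering a sequence equals the length of its longest strictly increasing subsequence.
LIS length is 5 (e.g. 9, 13, 17, 21, 25), so 5 piles are needed.

5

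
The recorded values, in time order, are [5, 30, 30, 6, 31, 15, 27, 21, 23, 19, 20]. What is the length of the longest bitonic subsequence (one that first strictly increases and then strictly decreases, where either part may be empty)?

inc[i] = longest strictly increasing subsequence ending at i; dec[i] = longest strictly decreasing subsequence starting at i:
i:      1  2  3  4  5  6  7  8  9 10 11
a[i]:   5 30 30  6 31 15 27 21 23 19 20
inc:    1  2  2  2  3  3  4  4  5  4  5
dec:    1  4  4  1  4  1  3  2  2  1  1
Best peak at i=5 (value 31): inc=3, dec=4, length 3+4−1 = 6.

6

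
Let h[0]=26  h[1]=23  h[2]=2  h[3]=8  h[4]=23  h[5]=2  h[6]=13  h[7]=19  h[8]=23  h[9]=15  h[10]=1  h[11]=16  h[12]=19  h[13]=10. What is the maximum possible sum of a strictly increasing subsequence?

73

Let S[i] be the best sum of a strictly increasing subsequence ending at i:
i:      0  1  2  3  4  5  6  7  8  9 10 11 12 13
h[i]:  26 23  2  8 23  2 13 19 23 15  1 16 19 10
S:     26 23  2 10 33  2 23 42 65 38  1 54 73 20
Maximum is 73 (e.g. 2 + 8 + 13 + 15 + 16 + 19).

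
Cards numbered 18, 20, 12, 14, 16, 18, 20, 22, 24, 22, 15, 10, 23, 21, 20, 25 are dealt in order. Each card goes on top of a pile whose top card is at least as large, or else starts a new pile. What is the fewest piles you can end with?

Place each on the leftmost legal pile:
18 → new pile 1 (tops now [18])
20 → new pile 2 (tops now [18, 20])
12 → pile 1 (tops now [12, 20])
14 → pile 2 (tops now [12, 14])
16 → new pile 3 (tops now [12, 14, 16])
18 → new pile 4 (tops now [12, 14, 16, 18])
20 → new pile 5 (tops now [12, 14, 16, 18, 20])
22 → new pile 6 (tops now [12, 14, 16, 18, 20, 22])
24 → new pile 7 (tops now [12, 14, 16, 18, 20, 22, 24])
22 → pile 6 (tops now [12, 14, 16, 18, 20, 22, 24])
15 → pile 3 (tops now [12, 14, 15, 18, 20, 22, 24])
10 → pile 1 (tops now [10, 14, 15, 18, 20, 22, 24])
23 → pile 7 (tops now [10, 14, 15, 18, 20, 22, 23])
21 → pile 6 (tops now [10, 14, 15, 18, 20, 21, 23])
20 → pile 5 (tops now [10, 14, 15, 18, 20, 21, 23])
25 → new pile 8 (tops now [10, 14, 15, 18, 20, 21, 23, 25])
Eight piles.

8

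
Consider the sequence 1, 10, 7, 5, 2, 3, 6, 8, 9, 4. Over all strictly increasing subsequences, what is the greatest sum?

29

Let S[i] be the best sum of a strictly increasing subsequence ending at i:
i:      1  2  3  4  5  6  7  8  9 10
a[i]:   1 10  7  5  2  3  6  8  9  4
S:      1 11  8  6  3  6 12 20 29 10
Maximum is 29 (e.g. 1 + 2 + 3 + 6 + 8 + 9).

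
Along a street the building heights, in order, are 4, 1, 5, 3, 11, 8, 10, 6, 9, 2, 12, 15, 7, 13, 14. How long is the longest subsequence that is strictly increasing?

7

Track the smallest tail for each achievable length (strict):
4 → extends → [4]
1 → replaces 4 → [1]
5 → extends → [1, 5]
3 → replaces 5 → [1, 3]
11 → extends → [1, 3, 11]
8 → replaces 11 → [1, 3, 8]
10 → extends → [1, 3, 8, 10]
6 → replaces 8 → [1, 3, 6, 10]
9 → replaces 10 → [1, 3, 6, 9]
2 → replaces 3 → [1, 2, 6, 9]
12 → extends → [1, 2, 6, 9, 12]
15 → extends → [1, 2, 6, 9, 12, 15]
7 → replaces 9 → [1, 2, 6, 7, 12, 15]
13 → replaces 15 → [1, 2, 6, 7, 12, 13]
14 → extends → [1, 2, 6, 7, 12, 13, 14]
Seven tails, so the longest strictly increasing subsequence has length 7 (e.g. 4, 5, 8, 10, 12, 13, 14).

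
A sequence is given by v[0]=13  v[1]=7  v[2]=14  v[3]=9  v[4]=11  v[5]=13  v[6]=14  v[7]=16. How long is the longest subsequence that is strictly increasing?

6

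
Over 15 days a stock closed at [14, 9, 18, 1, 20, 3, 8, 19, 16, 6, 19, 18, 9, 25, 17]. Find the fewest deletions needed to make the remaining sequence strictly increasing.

Fewest deletions = n − (longest strictly increasing subsequence).
i:      1  2  3  4  5  6  7  8  9 10 11 12 13 14 15
a[i]:  14  9 18  1 20  3  8 19 16  6 19 18  9 25 17
dp:     1  1  2  1  3  2  3  4  4  3  5  5  4  6  5
max dp = 6, so deletions = 15 − 6 = 9.

9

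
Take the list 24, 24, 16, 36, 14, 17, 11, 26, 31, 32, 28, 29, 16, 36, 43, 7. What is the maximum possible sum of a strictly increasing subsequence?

201

Let S[i] be the best sum of a strictly increasing subsequence ending at i:
i:       1   2   3   4   5   6   7   8   9  10  11  12  13  14  15  16
a[i]:   24  24  16  36  14  17  11  26  31  32  28  29  16  36  43   7
S:      24  24  16  60  14  33  11  59  90 122  87 116  30 158 201   7
Maximum is 201 (e.g. 16 + 17 + 26 + 31 + 32 + 36 + 43).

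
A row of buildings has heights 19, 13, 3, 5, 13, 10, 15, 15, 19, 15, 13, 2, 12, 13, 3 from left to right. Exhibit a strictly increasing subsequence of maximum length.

Patience tails give the LIS length; then backtrack through the dp parents:
19 → extends → [19]
13 → replaces 19 → [13]
3 → replaces 13 → [3]
5 → extends → [3, 5]
13 → extends → [3, 5, 13]
10 → replaces 13 → [3, 5, 10]
15 → extends → [3, 5, 10, 15]
15 → already a tail → [3, 5, 10, 15]
19 → extends → [3, 5, 10, 15, 19]
15 → already a tail → [3, 5, 10, 15, 19]
13 → replaces 15 → [3, 5, 10, 13, 19]
2 → replaces 3 → [2, 5, 10, 13, 19]
12 → replaces 13 → [2, 5, 10, 12, 19]
13 → replaces 19 → [2, 5, 10, 12, 13]
3 → replaces 5 → [2, 3, 10, 12, 13]
Length 5; one witness is 3, 5, 13, 15, 19.

3, 5, 13, 15, 19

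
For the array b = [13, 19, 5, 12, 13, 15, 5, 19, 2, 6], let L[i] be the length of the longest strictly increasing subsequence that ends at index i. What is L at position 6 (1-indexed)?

dp[i] = 1 + max{dp[j] : j<i, b[j]<b[i]} (or 1 if no such j):
i:      1  2  3  4  5  6  7  8  9 10
b[i]:  13 19  5 12 13 15  5 19  2  6
dp:     1  2  1  2  3  4  1  5  1  2
At index 6 the value is 4.

4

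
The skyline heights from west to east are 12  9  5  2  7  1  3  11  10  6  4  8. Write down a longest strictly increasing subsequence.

2, 3, 6, 8

Patience tails give the LIS length; then backtrack through the dp parents:
12 → extends → [12]
9 → replaces 12 → [9]
5 → replaces 9 → [5]
2 → replaces 5 → [2]
7 → extends → [2, 7]
1 → replaces 2 → [1, 7]
3 → replaces 7 → [1, 3]
11 → extends → [1, 3, 11]
10 → replaces 11 → [1, 3, 10]
6 → replaces 10 → [1, 3, 6]
4 → replaces 6 → [1, 3, 4]
8 → extends → [1, 3, 4, 8]
Length 4; one witness is 2, 3, 6, 8.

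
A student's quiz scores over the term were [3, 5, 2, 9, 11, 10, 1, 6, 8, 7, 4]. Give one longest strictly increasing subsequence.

Patience tails give the LIS length; then backtrack through the dp parents:
3 → extends → [3]
5 → extends → [3, 5]
2 → replaces 3 → [2, 5]
9 → extends → [2, 5, 9]
11 → extends → [2, 5, 9, 11]
10 → replaces 11 → [2, 5, 9, 10]
1 → replaces 2 → [1, 5, 9, 10]
6 → replaces 9 → [1, 5, 6, 10]
8 → replaces 10 → [1, 5, 6, 8]
7 → replaces 8 → [1, 5, 6, 7]
4 → replaces 5 → [1, 4, 6, 7]
Length 4; one witness is 3, 5, 9, 11.

3, 5, 9, 11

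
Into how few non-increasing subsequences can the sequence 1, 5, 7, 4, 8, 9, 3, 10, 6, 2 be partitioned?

Place each on the leftmost legal pile:
1 → new pile 1 (tops now [1])
5 → new pile 2 (tops now [1, 5])
7 → new pile 3 (tops now [1, 5, 7])
4 → pile 2 (tops now [1, 4, 7])
8 → new pile 4 (tops now [1, 4, 7, 8])
9 → new pile 5 (tops now [1, 4, 7, 8, 9])
3 → pile 2 (tops now [1, 3, 7, 8, 9])
10 → new pile 6 (tops now [1, 3, 7, 8, 9, 10])
6 → pile 3 (tops now [1, 3, 6, 8, 9, 10])
2 → pile 2 (tops now [1, 2, 6, 8, 9, 10])
Six piles.

6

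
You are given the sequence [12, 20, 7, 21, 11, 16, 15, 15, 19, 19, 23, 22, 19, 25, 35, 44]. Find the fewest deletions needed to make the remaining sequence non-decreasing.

Fewest deletions = n − (longest non-decreasing subsequence).
i:      1  2  3  4  5  6  7  8  9 10 11 12 13 14 15 16
a[i]:  12 20  7 21 11 16 15 15 19 19 23 22 19 25 35 44
dp:     1  2  1  3  2  3  3  4  5  6  7  7  7  8  9 10
max dp = 10, so deletions = 16 − 10 = 6.

6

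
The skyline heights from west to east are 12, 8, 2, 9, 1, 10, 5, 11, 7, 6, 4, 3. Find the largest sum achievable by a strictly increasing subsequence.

Let S[i] be the best sum of a strictly increasing subsequence ending at i:
i:      1  2  3  4  5  6  7  8  9 10 11 12
a[i]:  12  8  2  9  1 10  5 11  7  6  4  3
S:     12  8  2 17  1 27  7 38 14 13  6  5
Maximum is 38 (e.g. 8 + 9 + 10 + 11).

38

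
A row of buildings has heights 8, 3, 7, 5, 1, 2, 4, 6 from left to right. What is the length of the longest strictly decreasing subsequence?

4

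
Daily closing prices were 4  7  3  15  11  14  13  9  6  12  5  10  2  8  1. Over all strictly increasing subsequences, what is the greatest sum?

Let S[i] be the best sum of a strictly increasing subsequence ending at i:
i:      1  2  3  4  5  6  7  8  9 10 11 12 13 14 15
a[i]:   4  7  3 15 11 14 13  9  6 12  5 10  2  8  1
S:      4 11  3 26 22 36 35 20 10 34  9 30  2 19  1
Maximum is 36 (e.g. 4 + 7 + 11 + 14).

36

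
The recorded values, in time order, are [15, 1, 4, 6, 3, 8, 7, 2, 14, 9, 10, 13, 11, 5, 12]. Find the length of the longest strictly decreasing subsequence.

5

Let dp[i] be the longest strictly decreasing subsequence ending at i:
i:      1  2  3  4  5  6  7  8  9 10 11 12 13 14 15
a[i]:  15  1  4  6  3  8  7  2 14  9 10 13 11  5 12
dp:     1  2  2  2  3  2  3  4  2  3  3  3  4  5  4
Maximum is 5.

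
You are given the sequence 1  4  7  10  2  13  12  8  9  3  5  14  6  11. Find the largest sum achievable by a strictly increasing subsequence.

Let S[i] be the best sum of a strictly increasing subsequence ending at i:
i:      1  2  3  4  5  6  7  8  9 10 11 12 13 14
a[i]:   1  4  7 10  2 13 12  8  9  3  5 14  6 11
S:      1  5 12 22  3 35 34 20 29  6 11 49 17 40
Maximum is 49 (e.g. 1 + 4 + 7 + 10 + 13 + 14).

49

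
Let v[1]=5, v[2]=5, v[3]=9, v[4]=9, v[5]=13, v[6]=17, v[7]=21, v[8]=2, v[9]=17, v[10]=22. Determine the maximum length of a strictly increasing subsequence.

Track the smallest tail for each achievable length (strict):
5 → extends → [5]
5 → already a tail → [5]
9 → extends → [5, 9]
9 → already a tail → [5, 9]
13 → extends → [5, 9, 13]
17 → extends → [5, 9, 13, 17]
21 → extends → [5, 9, 13, 17, 21]
2 → replaces 5 → [2, 9, 13, 17, 21]
17 → already a tail → [2, 9, 13, 17, 21]
22 → extends → [2, 9, 13, 17, 21, 22]
Six tails, so the longest strictly increasing subsequence has length 6 (e.g. 5, 9, 13, 17, 21, 22).

6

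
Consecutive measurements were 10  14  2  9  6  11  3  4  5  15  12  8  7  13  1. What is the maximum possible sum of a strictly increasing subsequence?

47

Let S[i] be the best sum of a strictly increasing subsequence ending at i:
i:      1  2  3  4  5  6  7  8  9 10 11 12 13 14 15
a[i]:  10 14  2  9  6 11  3  4  5 15 12  8  7 13  1
S:     10 24  2 11  8 22  5  9 14 39 34 22 21 47  1
Maximum is 47 (e.g. 2 + 9 + 11 + 12 + 13).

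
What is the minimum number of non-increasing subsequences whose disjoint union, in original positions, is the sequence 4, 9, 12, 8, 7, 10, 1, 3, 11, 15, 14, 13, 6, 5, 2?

5

The minimum number of non-increasing subsequences covering a sequence equals the length of its longest strictly increasing subsequence.
LIS length is 5 (e.g. 4, 9, 10, 11, 15), so 5 piles are needed.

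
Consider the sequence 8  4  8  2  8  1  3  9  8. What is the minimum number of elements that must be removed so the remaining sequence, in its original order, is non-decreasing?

5

Fewest deletions = n − (longest non-decreasing subsequence).
i:     1 2 3 4 5 6 7 8 9
a[i]:  8 4 8 2 8 1 3 9 8
dp:    1 1 2 1 3 1 2 4 4
max dp = 4, so deletions = 9 − 4 = 5.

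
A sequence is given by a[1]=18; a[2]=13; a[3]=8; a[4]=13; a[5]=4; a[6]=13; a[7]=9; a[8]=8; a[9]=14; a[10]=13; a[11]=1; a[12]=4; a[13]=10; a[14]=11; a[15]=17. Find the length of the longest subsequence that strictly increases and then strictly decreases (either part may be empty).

inc[i] = longest strictly increasing subsequence ending at i; dec[i] = longest strictly decreasing subsequence starting at i:
i:      1  2  3  4  5  6  7  8  9 10 11 12 13 14 15
a[i]:  18 13  8 13  4 13  9  8 14 13  1  4 10 11 17
inc:    1  1  1  2  1  2  2  2  3  3  1  2  3  4  5
dec:    5  4  3  4  2  4  3  2  3  2  1  1  1  1  1
Best peak at i=1 (value 18): inc=1, dec=5, length 1+5−1 = 5.

5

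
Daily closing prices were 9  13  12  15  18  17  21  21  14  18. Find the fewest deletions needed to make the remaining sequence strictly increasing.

5

Fewest deletions = n − (longest strictly increasing subsequence).
i:      1  2  3  4  5  6  7  8  9 10
a[i]:   9 13 12 15 18 17 21 21 14 18
dp:     1  2  2  3  4  4  5  5  3  5
max dp = 5, so deletions = 10 − 5 = 5.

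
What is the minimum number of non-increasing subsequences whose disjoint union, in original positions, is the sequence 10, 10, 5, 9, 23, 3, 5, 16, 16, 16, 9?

3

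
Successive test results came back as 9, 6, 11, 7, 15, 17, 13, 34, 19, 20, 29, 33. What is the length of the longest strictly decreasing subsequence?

Negate each value so 'decreasing' becomes 'increasing', then run patience tails on the negated sequence:
-9 → extends → [-9]
-6 → extends → [-9, -6]
-11 → replaces -9 → [-11, -6]
-7 → replaces -6 → [-11, -7]
-15 → replaces -11 → [-15, -7]
-17 → replaces -15 → [-17, -7]
-13 → replaces -7 → [-17, -13]
-34 → replaces -17 → [-34, -13]
-19 → replaces -13 → [-34, -19]
-20 → replaces -19 → [-34, -20]
-29 → replaces -20 → [-34, -29]
-33 → replaces -29 → [-34, -33]
Two tails, so the longest strictly decreasing subsequence of the original has length 2.

2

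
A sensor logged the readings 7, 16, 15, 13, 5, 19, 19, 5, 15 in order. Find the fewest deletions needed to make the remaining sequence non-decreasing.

Fewest deletions = n − (longest non-decreasing subsequence).
Patience tails:
7 → extends → [7]
16 → extends → [7, 16]
15 → replaces 16 → [7, 15]
13 → replaces 15 → [7, 13]
5 → replaces 7 → [5, 13]
19 → extends → [5, 13, 19]
19 → extends → [5, 13, 19, 19]
5 → replaces 13 → [5, 5, 19, 19]
15 → replaces 19 → [5, 5, 15, 19]
Longest non-decreasing subsequence has length 4, so deletions = 9 − 4 = 5.

5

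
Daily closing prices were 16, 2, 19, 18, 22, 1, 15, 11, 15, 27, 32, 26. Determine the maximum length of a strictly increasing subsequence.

Let dp[i] be the length of the longest such subsequence ending at index i:
i:      1  2  3  4  5  6  7  8  9 10 11 12
a[i]:  16  2 19 18 22  1 15 11 15 27 32 26
dp:     1  1  2  2  3  1  2  2  3  4  5  4
Maximum dp value is 5.

5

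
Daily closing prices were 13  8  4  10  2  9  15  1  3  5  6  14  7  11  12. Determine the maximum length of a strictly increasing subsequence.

7

Track the smallest tail for each achievable length (strict):
13 → extends → [13]
8 → replaces 13 → [8]
4 → replaces 8 → [4]
10 → extends → [4, 10]
2 → replaces 4 → [2, 10]
9 → replaces 10 → [2, 9]
15 → extends → [2, 9, 15]
1 → replaces 2 → [1, 9, 15]
3 → replaces 9 → [1, 3, 15]
5 → replaces 15 → [1, 3, 5]
6 → extends → [1, 3, 5, 6]
14 → extends → [1, 3, 5, 6, 14]
7 → replaces 14 → [1, 3, 5, 6, 7]
11 → extends → [1, 3, 5, 6, 7, 11]
12 → extends → [1, 3, 5, 6, 7, 11, 12]
Seven tails, so the longest strictly increasing subsequence has length 7 (e.g. 2, 3, 5, 6, 7, 11, 12).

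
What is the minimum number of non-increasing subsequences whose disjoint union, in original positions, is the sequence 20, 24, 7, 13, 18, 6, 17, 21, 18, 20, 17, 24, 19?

6

Place each on the leftmost legal pile:
20 → new pile 1 (tops now [20])
24 → new pile 2 (tops now [20, 24])
7 → pile 1 (tops now [7, 24])
13 → pile 2 (tops now [7, 13])
18 → new pile 3 (tops now [7, 13, 18])
6 → pile 1 (tops now [6, 13, 18])
17 → pile 3 (tops now [6, 13, 17])
21 → new pile 4 (tops now [6, 13, 17, 21])
18 → pile 4 (tops now [6, 13, 17, 18])
20 → new pile 5 (tops now [6, 13, 17, 18, 20])
17 → pile 3 (tops now [6, 13, 17, 18, 20])
24 → new pile 6 (tops now [6, 13, 17, 18, 20, 24])
19 → pile 5 (tops now [6, 13, 17, 18, 19, 24])
Six piles.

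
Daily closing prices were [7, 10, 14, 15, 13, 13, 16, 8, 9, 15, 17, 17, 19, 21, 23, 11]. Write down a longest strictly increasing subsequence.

7, 10, 14, 15, 16, 17, 19, 21, 23

Patience tails give the LIS length; then backtrack through the dp parents:
7 → extends → [7]
10 → extends → [7, 10]
14 → extends → [7, 10, 14]
15 → extends → [7, 10, 14, 15]
13 → replaces 14 → [7, 10, 13, 15]
13 → already a tail → [7, 10, 13, 15]
16 → extends → [7, 10, 13, 15, 16]
8 → replaces 10 → [7, 8, 13, 15, 16]
9 → replaces 13 → [7, 8, 9, 15, 16]
15 → already a tail → [7, 8, 9, 15, 16]
17 → extends → [7, 8, 9, 15, 16, 17]
17 → already a tail → [7, 8, 9, 15, 16, 17]
19 → extends → [7, 8, 9, 15, 16, 17, 19]
21 → extends → [7, 8, 9, 15, 16, 17, 19, 21]
23 → extends → [7, 8, 9, 15, 16, 17, 19, 21, 23]
11 → replaces 15 → [7, 8, 9, 11, 16, 17, 19, 21, 23]
Length 9; one witness is 7, 10, 14, 15, 16, 17, 19, 21, 23.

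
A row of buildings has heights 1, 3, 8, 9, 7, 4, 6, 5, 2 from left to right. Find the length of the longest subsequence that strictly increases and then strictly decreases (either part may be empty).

8

inc[i] = longest strictly increasing subsequence ending at i; dec[i] = longest strictly decreasing subsequence starting at i:
i:     1 2 3 4 5 6 7 8 9
a[i]:  1 3 8 9 7 4 6 5 2
inc:   1 2 3 4 3 3 4 4 2
dec:   1 2 5 5 4 2 3 2 1
Best peak at i=4 (value 9): inc=4, dec=5, length 4+5−1 = 8.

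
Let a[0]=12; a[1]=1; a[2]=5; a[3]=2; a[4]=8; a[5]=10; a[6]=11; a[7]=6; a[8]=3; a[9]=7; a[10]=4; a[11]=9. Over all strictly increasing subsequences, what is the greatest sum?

35

Let S[i] be the best sum of a strictly increasing subsequence ending at i:
i:      0  1  2  3  4  5  6  7  8  9 10 11
a[i]:  12  1  5  2  8 10 11  6  3  7  4  9
S:     12  1  6  3 14 24 35 12  6 19 10 28
Maximum is 35 (e.g. 1 + 5 + 8 + 10 + 11).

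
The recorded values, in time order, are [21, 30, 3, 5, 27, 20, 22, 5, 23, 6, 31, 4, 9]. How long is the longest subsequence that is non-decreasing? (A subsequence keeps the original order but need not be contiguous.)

Track the smallest tail for each achievable length (allowing ties):
21 → extends → [21]
30 → extends → [21, 30]
3 → replaces 21 → [3, 30]
5 → replaces 30 → [3, 5]
27 → extends → [3, 5, 27]
20 → replaces 27 → [3, 5, 20]
22 → extends → [3, 5, 20, 22]
5 → replaces 20 → [3, 5, 5, 22]
23 → extends → [3, 5, 5, 22, 23]
6 → replaces 22 → [3, 5, 5, 6, 23]
31 → extends → [3, 5, 5, 6, 23, 31]
4 → replaces 5 → [3, 4, 5, 6, 23, 31]
9 → replaces 23 → [3, 4, 5, 6, 9, 31]
Six tails, so the longest non-decreasing subsequence has length 6 (e.g. 3, 5, 20, 22, 23, 31).

6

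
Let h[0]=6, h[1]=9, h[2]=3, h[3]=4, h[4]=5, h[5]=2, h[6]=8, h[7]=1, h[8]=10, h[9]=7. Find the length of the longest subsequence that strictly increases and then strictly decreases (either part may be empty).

6

inc[i] = longest strictly increasing subsequence ending at i; dec[i] = longest strictly decreasing subsequence starting at i:
i:      0  1  2  3  4  5  6  7  8  9
h[i]:   6  9  3  4  5  2  8  1 10  7
inc:    1  2  1  2  3  1  4  1  5  4
dec:    4  4  3  3  3  2  2  1  2  1
Best peak at i=8 (value 10): inc=5, dec=2, length 5+2−1 = 6.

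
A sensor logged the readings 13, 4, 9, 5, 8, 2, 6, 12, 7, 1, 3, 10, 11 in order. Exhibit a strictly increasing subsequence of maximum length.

Patience tails give the LIS length; then backtrack through the dp parents:
13 → extends → [13]
4 → replaces 13 → [4]
9 → extends → [4, 9]
5 → replaces 9 → [4, 5]
8 → extends → [4, 5, 8]
2 → replaces 4 → [2, 5, 8]
6 → replaces 8 → [2, 5, 6]
12 → extends → [2, 5, 6, 12]
7 → replaces 12 → [2, 5, 6, 7]
1 → replaces 2 → [1, 5, 6, 7]
3 → replaces 5 → [1, 3, 6, 7]
10 → extends → [1, 3, 6, 7, 10]
11 → extends → [1, 3, 6, 7, 10, 11]
Length 6; one witness is 4, 5, 6, 7, 10, 11.

4, 5, 6, 7, 10, 11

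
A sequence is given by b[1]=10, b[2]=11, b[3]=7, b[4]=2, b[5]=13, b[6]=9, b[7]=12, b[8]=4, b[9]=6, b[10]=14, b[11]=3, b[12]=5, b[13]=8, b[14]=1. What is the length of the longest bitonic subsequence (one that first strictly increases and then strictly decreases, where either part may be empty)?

inc[i] = longest strictly increasing subsequence ending at i; dec[i] = longest strictly decreasing subsequence starting at i:
i:      1  2  3  4  5  6  7  8  9 10 11 12 13 14
b[i]:  10 11  7  2 13  9 12  4  6 14  3  5  8  1
inc:    1  2  1  1  3  2  3  2  3  4  2  3  4  1
dec:    5  5  4  2  5  4  4  3  3  3  2  2  2  1
Best peak at i=5 (value 13): inc=3, dec=5, length 3+5−1 = 7.

7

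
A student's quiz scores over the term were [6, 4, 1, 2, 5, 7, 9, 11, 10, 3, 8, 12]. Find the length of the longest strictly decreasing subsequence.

3

Negate each value so 'decreasing' becomes 'increasing', then run patience tails on the negated sequence:
-6 → extends → [-6]
-4 → extends → [-6, -4]
-1 → extends → [-6, -4, -1]
-2 → replaces -1 → [-6, -4, -2]
-5 → replaces -4 → [-6, -5, -2]
-7 → replaces -6 → [-7, -5, -2]
-9 → replaces -7 → [-9, -5, -2]
-11 → replaces -9 → [-11, -5, -2]
-10 → replaces -5 → [-11, -10, -2]
-3 → replaces -2 → [-11, -10, -3]
-8 → replaces -3 → [-11, -10, -8]
-12 → replaces -11 → [-12, -10, -8]
Three tails, so the longest strictly decreasing subsequence of the original has length 3.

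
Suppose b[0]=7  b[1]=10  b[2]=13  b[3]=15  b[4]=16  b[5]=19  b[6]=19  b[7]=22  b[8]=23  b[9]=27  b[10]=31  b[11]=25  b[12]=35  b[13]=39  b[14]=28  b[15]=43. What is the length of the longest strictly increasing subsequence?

13

Let dp[i] be the length of the longest such subsequence ending at index i:
i:      0  1  2  3  4  5  6  7  8  9 10 11 12 13 14 15
b[i]:   7 10 13 15 16 19 19 22 23 27 31 25 35 39 28 43
dp:     1  2  3  4  5  6  6  7  8  9 10  9 11 12 10 13
Maximum dp value is 13.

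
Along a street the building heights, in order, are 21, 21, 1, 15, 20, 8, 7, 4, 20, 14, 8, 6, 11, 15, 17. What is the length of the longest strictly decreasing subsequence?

Let dp[i] be the longest strictly decreasing subsequence ending at i:
i:      1  2  3  4  5  6  7  8  9 10 11 12 13 14 15
a[i]:  21 21  1 15 20  8  7  4 20 14  8  6 11 15 17
dp:     1  1  2  2  2  3  4  5  2  3  4  5  4  3  3
Maximum is 5.

5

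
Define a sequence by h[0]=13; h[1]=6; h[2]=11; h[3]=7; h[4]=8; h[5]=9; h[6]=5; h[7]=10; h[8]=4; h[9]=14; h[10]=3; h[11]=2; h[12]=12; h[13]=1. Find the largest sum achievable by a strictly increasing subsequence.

54

Let S[i] be the best sum of a strictly increasing subsequence ending at i:
i:      0  1  2  3  4  5  6  7  8  9 10 11 12 13
h[i]:  13  6 11  7  8  9  5 10  4 14  3  2 12  1
S:     13  6 17 13 21 30  5 40  4 54  3  2 52  1
Maximum is 54 (e.g. 6 + 7 + 8 + 9 + 10 + 14).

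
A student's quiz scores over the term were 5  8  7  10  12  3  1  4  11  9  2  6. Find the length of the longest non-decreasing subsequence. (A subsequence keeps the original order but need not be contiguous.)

4

Let dp[i] be the length of the longest such subsequence ending at index i:
i:      1  2  3  4  5  6  7  8  9 10 11 12
a[i]:   5  8  7 10 12  3  1  4 11  9  2  6
dp:     1  2  2  3  4  1  1  2  4  3  2  3
Maximum dp value is 4.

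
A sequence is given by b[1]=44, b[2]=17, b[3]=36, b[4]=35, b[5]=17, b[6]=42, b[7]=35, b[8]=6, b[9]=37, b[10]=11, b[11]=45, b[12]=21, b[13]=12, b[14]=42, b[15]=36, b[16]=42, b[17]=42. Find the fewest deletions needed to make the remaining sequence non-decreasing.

10

Fewest deletions = n − (longest non-decreasing subsequence).
i:      1  2  3  4  5  6  7  8  9 10 11 12 13 14 15 16 17
b[i]:  44 17 36 35 17 42 35  6 37 11 45 21 12 42 36 42 42
dp:     1  1  2  2  2  3  3  1  4  2  5  3  3  5  4  6  7
max dp = 7, so deletions = 17 − 7 = 10.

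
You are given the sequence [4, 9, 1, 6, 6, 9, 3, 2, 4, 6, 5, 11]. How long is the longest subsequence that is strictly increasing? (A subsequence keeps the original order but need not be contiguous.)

Track the smallest tail for each achievable length (strict):
4 → extends → [4]
9 → extends → [4, 9]
1 → replaces 4 → [1, 9]
6 → replaces 9 → [1, 6]
6 → already a tail → [1, 6]
9 → extends → [1, 6, 9]
3 → replaces 6 → [1, 3, 9]
2 → replaces 3 → [1, 2, 9]
4 → replaces 9 → [1, 2, 4]
6 → extends → [1, 2, 4, 6]
5 → replaces 6 → [1, 2, 4, 5]
11 → extends → [1, 2, 4, 5, 11]
Five tails, so the longest strictly increasing subsequence has length 5 (e.g. 1, 3, 4, 6, 11).

5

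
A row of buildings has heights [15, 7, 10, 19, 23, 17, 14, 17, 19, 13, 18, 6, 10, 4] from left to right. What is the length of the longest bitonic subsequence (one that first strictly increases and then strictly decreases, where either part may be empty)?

inc[i] = longest strictly increasing subsequence ending at i; dec[i] = longest strictly decreasing subsequence starting at i:
i:      1  2  3  4  5  6  7  8  9 10 11 12 13 14
a[i]:  15  7 10 19 23 17 14 17 19 13 18  6 10  4
inc:    1  1  2  3  4  3  3  4  5  3  5  1  2  1
dec:    5  3  3  6  6  5  4  4  4  3  3  2  2  1
Best peak at i=5 (value 23): inc=4, dec=6, length 4+6−1 = 9.

9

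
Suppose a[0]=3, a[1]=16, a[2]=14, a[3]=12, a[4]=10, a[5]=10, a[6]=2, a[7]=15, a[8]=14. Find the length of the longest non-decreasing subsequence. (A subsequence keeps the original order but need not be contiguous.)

Let dp[i] be the length of the longest such subsequence ending at index i:
i:      0  1  2  3  4  5  6  7  8
a[i]:   3 16 14 12 10 10  2 15 14
dp:     1  2  2  2  2  3  1  4  4
Maximum dp value is 4.

4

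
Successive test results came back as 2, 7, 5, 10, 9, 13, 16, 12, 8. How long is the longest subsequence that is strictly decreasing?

3

Let dp[i] be the longest strictly decreasing subsequence ending at i:
i:      1  2  3  4  5  6  7  8  9
a[i]:   2  7  5 10  9 13 16 12  8
dp:     1  1  2  1  2  1  1  2  3
Maximum is 3.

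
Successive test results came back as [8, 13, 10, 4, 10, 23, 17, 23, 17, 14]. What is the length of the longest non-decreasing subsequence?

Track the smallest tail for each achievable length (allowing ties):
8 → extends → [8]
13 → extends → [8, 13]
10 → replaces 13 → [8, 10]
4 → replaces 8 → [4, 10]
10 → extends → [4, 10, 10]
23 → extends → [4, 10, 10, 23]
17 → replaces 23 → [4, 10, 10, 17]
23 → extends → [4, 10, 10, 17, 23]
17 → replaces 23 → [4, 10, 10, 17, 17]
14 → replaces 17 → [4, 10, 10, 14, 17]
Five tails, so the longest non-decreasing subsequence has length 5 (e.g. 8, 10, 10, 23, 23).

5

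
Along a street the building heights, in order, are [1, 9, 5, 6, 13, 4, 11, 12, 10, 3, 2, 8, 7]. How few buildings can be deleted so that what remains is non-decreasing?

8

Fewest deletions = n − (longest non-decreasing subsequence).
i:      1  2  3  4  5  6  7  8  9 10 11 12 13
a[i]:   1  9  5  6 13  4 11 12 10  3  2  8  7
dp:     1  2  2  3  4  2  4  5  4  2  2  4  4
max dp = 5, so deletions = 13 − 5 = 8.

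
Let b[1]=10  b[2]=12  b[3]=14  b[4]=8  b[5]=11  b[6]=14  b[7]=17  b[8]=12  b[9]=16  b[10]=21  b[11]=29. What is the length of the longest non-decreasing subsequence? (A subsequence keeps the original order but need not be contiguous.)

7

Let dp[i] be the length of the longest such subsequence ending at index i:
i:      1  2  3  4  5  6  7  8  9 10 11
b[i]:  10 12 14  8 11 14 17 12 16 21 29
dp:     1  2  3  1  2  4  5  3  5  6  7
Maximum dp value is 7.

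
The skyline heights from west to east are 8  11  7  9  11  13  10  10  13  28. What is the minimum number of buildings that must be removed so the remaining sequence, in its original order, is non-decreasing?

Fewest deletions = n − (longest non-decreasing subsequence).
Patience tails:
8 → extends → [8]
11 → extends → [8, 11]
7 → replaces 8 → [7, 11]
9 → replaces 11 → [7, 9]
11 → extends → [7, 9, 11]
13 → extends → [7, 9, 11, 13]
10 → replaces 11 → [7, 9, 10, 13]
10 → replaces 13 → [7, 9, 10, 10]
13 → extends → [7, 9, 10, 10, 13]
28 → extends → [7, 9, 10, 10, 13, 28]
Longest non-decreasing subsequence has length 6, so deletions = 10 − 6 = 4.

4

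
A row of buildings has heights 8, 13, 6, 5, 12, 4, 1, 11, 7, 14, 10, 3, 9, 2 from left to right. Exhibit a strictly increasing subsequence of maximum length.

8, 13, 14

Patience tails give the LIS length; then backtrack through the dp parents:
8 → extends → [8]
13 → extends → [8, 13]
6 → replaces 8 → [6, 13]
5 → replaces 6 → [5, 13]
12 → replaces 13 → [5, 12]
4 → replaces 5 → [4, 12]
1 → replaces 4 → [1, 12]
11 → replaces 12 → [1, 11]
7 → replaces 11 → [1, 7]
14 → extends → [1, 7, 14]
10 → replaces 14 → [1, 7, 10]
3 → replaces 7 → [1, 3, 10]
9 → replaces 10 → [1, 3, 9]
2 → replaces 3 → [1, 2, 9]
Length 3; one witness is 8, 13, 14.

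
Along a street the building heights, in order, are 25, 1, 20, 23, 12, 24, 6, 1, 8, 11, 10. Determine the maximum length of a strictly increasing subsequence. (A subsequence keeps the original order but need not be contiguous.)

4

Let dp[i] be the length of the longest such subsequence ending at index i:
i:      1  2  3  4  5  6  7  8  9 10 11
a[i]:  25  1 20 23 12 24  6  1  8 11 10
dp:     1  1  2  3  2  4  2  1  3  4  4
Maximum dp value is 4.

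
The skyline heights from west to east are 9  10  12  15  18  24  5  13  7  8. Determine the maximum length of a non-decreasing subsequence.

6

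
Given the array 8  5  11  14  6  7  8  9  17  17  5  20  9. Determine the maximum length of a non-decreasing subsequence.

Let dp[i] be the length of the longest such subsequence ending at index i:
i:      1  2  3  4  5  6  7  8  9 10 11 12 13
a[i]:   8  5 11 14  6  7  8  9 17 17  5 20  9
dp:     1  1  2  3  2  3  4  5  6  7  2  8  6
Maximum dp value is 8.

8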